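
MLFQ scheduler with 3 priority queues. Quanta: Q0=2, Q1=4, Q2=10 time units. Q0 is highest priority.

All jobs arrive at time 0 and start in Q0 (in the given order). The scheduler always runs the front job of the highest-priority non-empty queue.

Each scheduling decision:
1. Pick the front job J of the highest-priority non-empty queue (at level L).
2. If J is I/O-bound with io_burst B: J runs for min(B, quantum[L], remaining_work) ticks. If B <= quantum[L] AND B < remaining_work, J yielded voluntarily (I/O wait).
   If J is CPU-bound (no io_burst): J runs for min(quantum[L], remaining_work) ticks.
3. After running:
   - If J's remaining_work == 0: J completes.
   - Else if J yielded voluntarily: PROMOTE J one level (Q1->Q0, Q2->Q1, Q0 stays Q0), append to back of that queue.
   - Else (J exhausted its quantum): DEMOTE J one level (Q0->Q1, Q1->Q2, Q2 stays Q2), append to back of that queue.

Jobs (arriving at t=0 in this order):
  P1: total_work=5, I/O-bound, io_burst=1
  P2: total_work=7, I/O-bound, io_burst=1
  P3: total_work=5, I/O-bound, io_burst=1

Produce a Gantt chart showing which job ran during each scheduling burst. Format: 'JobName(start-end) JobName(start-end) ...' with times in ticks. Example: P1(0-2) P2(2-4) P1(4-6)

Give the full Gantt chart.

t=0-1: P1@Q0 runs 1, rem=4, I/O yield, promote→Q0. Q0=[P2,P3,P1] Q1=[] Q2=[]
t=1-2: P2@Q0 runs 1, rem=6, I/O yield, promote→Q0. Q0=[P3,P1,P2] Q1=[] Q2=[]
t=2-3: P3@Q0 runs 1, rem=4, I/O yield, promote→Q0. Q0=[P1,P2,P3] Q1=[] Q2=[]
t=3-4: P1@Q0 runs 1, rem=3, I/O yield, promote→Q0. Q0=[P2,P3,P1] Q1=[] Q2=[]
t=4-5: P2@Q0 runs 1, rem=5, I/O yield, promote→Q0. Q0=[P3,P1,P2] Q1=[] Q2=[]
t=5-6: P3@Q0 runs 1, rem=3, I/O yield, promote→Q0. Q0=[P1,P2,P3] Q1=[] Q2=[]
t=6-7: P1@Q0 runs 1, rem=2, I/O yield, promote→Q0. Q0=[P2,P3,P1] Q1=[] Q2=[]
t=7-8: P2@Q0 runs 1, rem=4, I/O yield, promote→Q0. Q0=[P3,P1,P2] Q1=[] Q2=[]
t=8-9: P3@Q0 runs 1, rem=2, I/O yield, promote→Q0. Q0=[P1,P2,P3] Q1=[] Q2=[]
t=9-10: P1@Q0 runs 1, rem=1, I/O yield, promote→Q0. Q0=[P2,P3,P1] Q1=[] Q2=[]
t=10-11: P2@Q0 runs 1, rem=3, I/O yield, promote→Q0. Q0=[P3,P1,P2] Q1=[] Q2=[]
t=11-12: P3@Q0 runs 1, rem=1, I/O yield, promote→Q0. Q0=[P1,P2,P3] Q1=[] Q2=[]
t=12-13: P1@Q0 runs 1, rem=0, completes. Q0=[P2,P3] Q1=[] Q2=[]
t=13-14: P2@Q0 runs 1, rem=2, I/O yield, promote→Q0. Q0=[P3,P2] Q1=[] Q2=[]
t=14-15: P3@Q0 runs 1, rem=0, completes. Q0=[P2] Q1=[] Q2=[]
t=15-16: P2@Q0 runs 1, rem=1, I/O yield, promote→Q0. Q0=[P2] Q1=[] Q2=[]
t=16-17: P2@Q0 runs 1, rem=0, completes. Q0=[] Q1=[] Q2=[]

Answer: P1(0-1) P2(1-2) P3(2-3) P1(3-4) P2(4-5) P3(5-6) P1(6-7) P2(7-8) P3(8-9) P1(9-10) P2(10-11) P3(11-12) P1(12-13) P2(13-14) P3(14-15) P2(15-16) P2(16-17)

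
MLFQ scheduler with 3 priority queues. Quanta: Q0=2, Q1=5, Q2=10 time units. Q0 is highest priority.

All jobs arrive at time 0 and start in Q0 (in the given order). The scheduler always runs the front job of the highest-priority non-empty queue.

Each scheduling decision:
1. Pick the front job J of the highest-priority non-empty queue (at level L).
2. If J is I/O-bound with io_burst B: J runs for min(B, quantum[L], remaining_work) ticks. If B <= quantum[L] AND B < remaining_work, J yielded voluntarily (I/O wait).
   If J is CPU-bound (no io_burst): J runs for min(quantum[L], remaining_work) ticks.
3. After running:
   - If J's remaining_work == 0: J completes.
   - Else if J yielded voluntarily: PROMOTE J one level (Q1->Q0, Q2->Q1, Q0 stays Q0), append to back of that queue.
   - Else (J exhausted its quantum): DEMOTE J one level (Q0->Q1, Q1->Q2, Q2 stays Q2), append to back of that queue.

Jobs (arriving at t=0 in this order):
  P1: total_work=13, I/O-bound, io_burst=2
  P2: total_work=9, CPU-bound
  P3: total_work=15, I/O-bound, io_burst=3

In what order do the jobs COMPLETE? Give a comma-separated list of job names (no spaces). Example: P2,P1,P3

Answer: P1,P3,P2

Derivation:
t=0-2: P1@Q0 runs 2, rem=11, I/O yield, promote→Q0. Q0=[P2,P3,P1] Q1=[] Q2=[]
t=2-4: P2@Q0 runs 2, rem=7, quantum used, demote→Q1. Q0=[P3,P1] Q1=[P2] Q2=[]
t=4-6: P3@Q0 runs 2, rem=13, quantum used, demote→Q1. Q0=[P1] Q1=[P2,P3] Q2=[]
t=6-8: P1@Q0 runs 2, rem=9, I/O yield, promote→Q0. Q0=[P1] Q1=[P2,P3] Q2=[]
t=8-10: P1@Q0 runs 2, rem=7, I/O yield, promote→Q0. Q0=[P1] Q1=[P2,P3] Q2=[]
t=10-12: P1@Q0 runs 2, rem=5, I/O yield, promote→Q0. Q0=[P1] Q1=[P2,P3] Q2=[]
t=12-14: P1@Q0 runs 2, rem=3, I/O yield, promote→Q0. Q0=[P1] Q1=[P2,P3] Q2=[]
t=14-16: P1@Q0 runs 2, rem=1, I/O yield, promote→Q0. Q0=[P1] Q1=[P2,P3] Q2=[]
t=16-17: P1@Q0 runs 1, rem=0, completes. Q0=[] Q1=[P2,P3] Q2=[]
t=17-22: P2@Q1 runs 5, rem=2, quantum used, demote→Q2. Q0=[] Q1=[P3] Q2=[P2]
t=22-25: P3@Q1 runs 3, rem=10, I/O yield, promote→Q0. Q0=[P3] Q1=[] Q2=[P2]
t=25-27: P3@Q0 runs 2, rem=8, quantum used, demote→Q1. Q0=[] Q1=[P3] Q2=[P2]
t=27-30: P3@Q1 runs 3, rem=5, I/O yield, promote→Q0. Q0=[P3] Q1=[] Q2=[P2]
t=30-32: P3@Q0 runs 2, rem=3, quantum used, demote→Q1. Q0=[] Q1=[P3] Q2=[P2]
t=32-35: P3@Q1 runs 3, rem=0, completes. Q0=[] Q1=[] Q2=[P2]
t=35-37: P2@Q2 runs 2, rem=0, completes. Q0=[] Q1=[] Q2=[]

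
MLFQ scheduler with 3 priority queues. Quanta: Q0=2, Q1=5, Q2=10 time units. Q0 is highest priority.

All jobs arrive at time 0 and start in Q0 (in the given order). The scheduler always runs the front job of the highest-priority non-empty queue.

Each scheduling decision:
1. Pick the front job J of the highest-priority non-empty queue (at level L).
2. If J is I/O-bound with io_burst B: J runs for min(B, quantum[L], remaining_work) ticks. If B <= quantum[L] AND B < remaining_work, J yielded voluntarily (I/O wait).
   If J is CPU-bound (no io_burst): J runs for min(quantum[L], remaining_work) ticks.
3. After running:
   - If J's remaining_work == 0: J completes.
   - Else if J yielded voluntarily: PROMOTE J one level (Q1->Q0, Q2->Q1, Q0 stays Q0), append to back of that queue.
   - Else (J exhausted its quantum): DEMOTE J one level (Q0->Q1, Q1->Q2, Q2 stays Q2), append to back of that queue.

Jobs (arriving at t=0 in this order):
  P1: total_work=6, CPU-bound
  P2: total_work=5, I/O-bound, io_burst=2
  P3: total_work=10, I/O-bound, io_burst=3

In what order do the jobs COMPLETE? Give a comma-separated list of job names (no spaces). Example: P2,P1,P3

t=0-2: P1@Q0 runs 2, rem=4, quantum used, demote→Q1. Q0=[P2,P3] Q1=[P1] Q2=[]
t=2-4: P2@Q0 runs 2, rem=3, I/O yield, promote→Q0. Q0=[P3,P2] Q1=[P1] Q2=[]
t=4-6: P3@Q0 runs 2, rem=8, quantum used, demote→Q1. Q0=[P2] Q1=[P1,P3] Q2=[]
t=6-8: P2@Q0 runs 2, rem=1, I/O yield, promote→Q0. Q0=[P2] Q1=[P1,P3] Q2=[]
t=8-9: P2@Q0 runs 1, rem=0, completes. Q0=[] Q1=[P1,P3] Q2=[]
t=9-13: P1@Q1 runs 4, rem=0, completes. Q0=[] Q1=[P3] Q2=[]
t=13-16: P3@Q1 runs 3, rem=5, I/O yield, promote→Q0. Q0=[P3] Q1=[] Q2=[]
t=16-18: P3@Q0 runs 2, rem=3, quantum used, demote→Q1. Q0=[] Q1=[P3] Q2=[]
t=18-21: P3@Q1 runs 3, rem=0, completes. Q0=[] Q1=[] Q2=[]

Answer: P2,P1,P3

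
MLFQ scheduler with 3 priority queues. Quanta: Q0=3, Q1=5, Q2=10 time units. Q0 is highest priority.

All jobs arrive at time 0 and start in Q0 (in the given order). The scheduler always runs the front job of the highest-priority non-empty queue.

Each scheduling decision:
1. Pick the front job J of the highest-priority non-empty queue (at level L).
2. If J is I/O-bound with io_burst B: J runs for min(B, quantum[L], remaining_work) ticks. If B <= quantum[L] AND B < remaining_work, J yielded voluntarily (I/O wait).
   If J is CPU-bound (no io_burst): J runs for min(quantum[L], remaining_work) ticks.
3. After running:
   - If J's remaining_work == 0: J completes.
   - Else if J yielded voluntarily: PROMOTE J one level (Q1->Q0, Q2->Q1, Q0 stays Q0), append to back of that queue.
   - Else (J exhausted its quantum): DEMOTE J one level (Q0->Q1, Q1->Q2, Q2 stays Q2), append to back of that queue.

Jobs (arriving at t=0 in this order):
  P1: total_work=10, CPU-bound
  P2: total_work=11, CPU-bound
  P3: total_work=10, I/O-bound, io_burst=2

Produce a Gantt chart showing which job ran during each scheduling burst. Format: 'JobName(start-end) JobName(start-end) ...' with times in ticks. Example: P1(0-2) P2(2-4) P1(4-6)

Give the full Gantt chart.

t=0-3: P1@Q0 runs 3, rem=7, quantum used, demote→Q1. Q0=[P2,P3] Q1=[P1] Q2=[]
t=3-6: P2@Q0 runs 3, rem=8, quantum used, demote→Q1. Q0=[P3] Q1=[P1,P2] Q2=[]
t=6-8: P3@Q0 runs 2, rem=8, I/O yield, promote→Q0. Q0=[P3] Q1=[P1,P2] Q2=[]
t=8-10: P3@Q0 runs 2, rem=6, I/O yield, promote→Q0. Q0=[P3] Q1=[P1,P2] Q2=[]
t=10-12: P3@Q0 runs 2, rem=4, I/O yield, promote→Q0. Q0=[P3] Q1=[P1,P2] Q2=[]
t=12-14: P3@Q0 runs 2, rem=2, I/O yield, promote→Q0. Q0=[P3] Q1=[P1,P2] Q2=[]
t=14-16: P3@Q0 runs 2, rem=0, completes. Q0=[] Q1=[P1,P2] Q2=[]
t=16-21: P1@Q1 runs 5, rem=2, quantum used, demote→Q2. Q0=[] Q1=[P2] Q2=[P1]
t=21-26: P2@Q1 runs 5, rem=3, quantum used, demote→Q2. Q0=[] Q1=[] Q2=[P1,P2]
t=26-28: P1@Q2 runs 2, rem=0, completes. Q0=[] Q1=[] Q2=[P2]
t=28-31: P2@Q2 runs 3, rem=0, completes. Q0=[] Q1=[] Q2=[]

Answer: P1(0-3) P2(3-6) P3(6-8) P3(8-10) P3(10-12) P3(12-14) P3(14-16) P1(16-21) P2(21-26) P1(26-28) P2(28-31)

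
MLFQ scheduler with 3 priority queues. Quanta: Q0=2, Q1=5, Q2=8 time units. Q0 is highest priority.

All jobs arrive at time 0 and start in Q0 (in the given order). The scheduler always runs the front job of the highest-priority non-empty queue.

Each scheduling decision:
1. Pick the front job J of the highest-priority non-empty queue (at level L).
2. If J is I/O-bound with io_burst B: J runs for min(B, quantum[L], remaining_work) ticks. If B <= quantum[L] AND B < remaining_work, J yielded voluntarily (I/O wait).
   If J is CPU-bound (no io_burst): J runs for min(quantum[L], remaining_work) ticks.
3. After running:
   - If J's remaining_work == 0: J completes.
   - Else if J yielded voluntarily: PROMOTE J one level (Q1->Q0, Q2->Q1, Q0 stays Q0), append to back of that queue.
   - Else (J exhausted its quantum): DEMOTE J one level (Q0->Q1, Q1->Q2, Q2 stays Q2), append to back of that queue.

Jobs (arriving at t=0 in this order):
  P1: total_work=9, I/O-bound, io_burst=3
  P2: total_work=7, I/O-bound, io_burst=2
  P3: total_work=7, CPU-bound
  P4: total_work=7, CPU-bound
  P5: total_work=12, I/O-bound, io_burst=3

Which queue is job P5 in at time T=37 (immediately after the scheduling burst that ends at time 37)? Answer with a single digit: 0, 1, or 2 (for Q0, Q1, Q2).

Answer: 1

Derivation:
t=0-2: P1@Q0 runs 2, rem=7, quantum used, demote→Q1. Q0=[P2,P3,P4,P5] Q1=[P1] Q2=[]
t=2-4: P2@Q0 runs 2, rem=5, I/O yield, promote→Q0. Q0=[P3,P4,P5,P2] Q1=[P1] Q2=[]
t=4-6: P3@Q0 runs 2, rem=5, quantum used, demote→Q1. Q0=[P4,P5,P2] Q1=[P1,P3] Q2=[]
t=6-8: P4@Q0 runs 2, rem=5, quantum used, demote→Q1. Q0=[P5,P2] Q1=[P1,P3,P4] Q2=[]
t=8-10: P5@Q0 runs 2, rem=10, quantum used, demote→Q1. Q0=[P2] Q1=[P1,P3,P4,P5] Q2=[]
t=10-12: P2@Q0 runs 2, rem=3, I/O yield, promote→Q0. Q0=[P2] Q1=[P1,P3,P4,P5] Q2=[]
t=12-14: P2@Q0 runs 2, rem=1, I/O yield, promote→Q0. Q0=[P2] Q1=[P1,P3,P4,P5] Q2=[]
t=14-15: P2@Q0 runs 1, rem=0, completes. Q0=[] Q1=[P1,P3,P4,P5] Q2=[]
t=15-18: P1@Q1 runs 3, rem=4, I/O yield, promote→Q0. Q0=[P1] Q1=[P3,P4,P5] Q2=[]
t=18-20: P1@Q0 runs 2, rem=2, quantum used, demote→Q1. Q0=[] Q1=[P3,P4,P5,P1] Q2=[]
t=20-25: P3@Q1 runs 5, rem=0, completes. Q0=[] Q1=[P4,P5,P1] Q2=[]
t=25-30: P4@Q1 runs 5, rem=0, completes. Q0=[] Q1=[P5,P1] Q2=[]
t=30-33: P5@Q1 runs 3, rem=7, I/O yield, promote→Q0. Q0=[P5] Q1=[P1] Q2=[]
t=33-35: P5@Q0 runs 2, rem=5, quantum used, demote→Q1. Q0=[] Q1=[P1,P5] Q2=[]
t=35-37: P1@Q1 runs 2, rem=0, completes. Q0=[] Q1=[P5] Q2=[]
t=37-40: P5@Q1 runs 3, rem=2, I/O yield, promote→Q0. Q0=[P5] Q1=[] Q2=[]
t=40-42: P5@Q0 runs 2, rem=0, completes. Q0=[] Q1=[] Q2=[]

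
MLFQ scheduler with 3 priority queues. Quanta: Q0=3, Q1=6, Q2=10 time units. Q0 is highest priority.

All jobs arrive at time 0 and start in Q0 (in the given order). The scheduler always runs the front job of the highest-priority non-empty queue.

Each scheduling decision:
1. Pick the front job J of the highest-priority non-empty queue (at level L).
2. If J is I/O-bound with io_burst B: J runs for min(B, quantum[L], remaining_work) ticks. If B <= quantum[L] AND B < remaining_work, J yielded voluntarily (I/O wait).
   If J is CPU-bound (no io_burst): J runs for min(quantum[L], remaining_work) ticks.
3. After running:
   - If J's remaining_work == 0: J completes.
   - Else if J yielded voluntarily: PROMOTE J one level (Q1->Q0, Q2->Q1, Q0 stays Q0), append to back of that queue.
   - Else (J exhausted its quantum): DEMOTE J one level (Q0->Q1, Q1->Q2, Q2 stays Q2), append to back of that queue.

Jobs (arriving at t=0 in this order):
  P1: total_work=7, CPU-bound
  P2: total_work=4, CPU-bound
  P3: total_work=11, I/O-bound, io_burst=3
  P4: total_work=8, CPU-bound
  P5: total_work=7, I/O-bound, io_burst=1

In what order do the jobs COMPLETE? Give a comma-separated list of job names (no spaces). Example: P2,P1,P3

t=0-3: P1@Q0 runs 3, rem=4, quantum used, demote→Q1. Q0=[P2,P3,P4,P5] Q1=[P1] Q2=[]
t=3-6: P2@Q0 runs 3, rem=1, quantum used, demote→Q1. Q0=[P3,P4,P5] Q1=[P1,P2] Q2=[]
t=6-9: P3@Q0 runs 3, rem=8, I/O yield, promote→Q0. Q0=[P4,P5,P3] Q1=[P1,P2] Q2=[]
t=9-12: P4@Q0 runs 3, rem=5, quantum used, demote→Q1. Q0=[P5,P3] Q1=[P1,P2,P4] Q2=[]
t=12-13: P5@Q0 runs 1, rem=6, I/O yield, promote→Q0. Q0=[P3,P5] Q1=[P1,P2,P4] Q2=[]
t=13-16: P3@Q0 runs 3, rem=5, I/O yield, promote→Q0. Q0=[P5,P3] Q1=[P1,P2,P4] Q2=[]
t=16-17: P5@Q0 runs 1, rem=5, I/O yield, promote→Q0. Q0=[P3,P5] Q1=[P1,P2,P4] Q2=[]
t=17-20: P3@Q0 runs 3, rem=2, I/O yield, promote→Q0. Q0=[P5,P3] Q1=[P1,P2,P4] Q2=[]
t=20-21: P5@Q0 runs 1, rem=4, I/O yield, promote→Q0. Q0=[P3,P5] Q1=[P1,P2,P4] Q2=[]
t=21-23: P3@Q0 runs 2, rem=0, completes. Q0=[P5] Q1=[P1,P2,P4] Q2=[]
t=23-24: P5@Q0 runs 1, rem=3, I/O yield, promote→Q0. Q0=[P5] Q1=[P1,P2,P4] Q2=[]
t=24-25: P5@Q0 runs 1, rem=2, I/O yield, promote→Q0. Q0=[P5] Q1=[P1,P2,P4] Q2=[]
t=25-26: P5@Q0 runs 1, rem=1, I/O yield, promote→Q0. Q0=[P5] Q1=[P1,P2,P4] Q2=[]
t=26-27: P5@Q0 runs 1, rem=0, completes. Q0=[] Q1=[P1,P2,P4] Q2=[]
t=27-31: P1@Q1 runs 4, rem=0, completes. Q0=[] Q1=[P2,P4] Q2=[]
t=31-32: P2@Q1 runs 1, rem=0, completes. Q0=[] Q1=[P4] Q2=[]
t=32-37: P4@Q1 runs 5, rem=0, completes. Q0=[] Q1=[] Q2=[]

Answer: P3,P5,P1,P2,P4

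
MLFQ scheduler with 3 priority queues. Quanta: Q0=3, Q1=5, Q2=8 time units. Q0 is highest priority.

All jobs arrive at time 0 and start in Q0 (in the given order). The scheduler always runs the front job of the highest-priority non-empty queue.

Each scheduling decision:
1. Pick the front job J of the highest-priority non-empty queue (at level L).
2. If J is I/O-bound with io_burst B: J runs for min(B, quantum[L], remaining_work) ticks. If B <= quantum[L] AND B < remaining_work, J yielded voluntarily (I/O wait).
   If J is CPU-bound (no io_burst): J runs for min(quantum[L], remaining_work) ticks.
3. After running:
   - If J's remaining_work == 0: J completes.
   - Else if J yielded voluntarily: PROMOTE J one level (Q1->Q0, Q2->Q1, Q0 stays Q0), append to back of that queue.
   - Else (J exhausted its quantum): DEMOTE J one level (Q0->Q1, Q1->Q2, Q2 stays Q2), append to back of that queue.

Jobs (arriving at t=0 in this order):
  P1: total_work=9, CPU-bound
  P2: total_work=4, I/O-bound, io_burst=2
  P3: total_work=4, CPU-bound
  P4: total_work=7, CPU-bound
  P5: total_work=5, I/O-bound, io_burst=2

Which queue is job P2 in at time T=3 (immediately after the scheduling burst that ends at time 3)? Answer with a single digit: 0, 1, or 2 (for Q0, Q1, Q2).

Answer: 0

Derivation:
t=0-3: P1@Q0 runs 3, rem=6, quantum used, demote→Q1. Q0=[P2,P3,P4,P5] Q1=[P1] Q2=[]
t=3-5: P2@Q0 runs 2, rem=2, I/O yield, promote→Q0. Q0=[P3,P4,P5,P2] Q1=[P1] Q2=[]
t=5-8: P3@Q0 runs 3, rem=1, quantum used, demote→Q1. Q0=[P4,P5,P2] Q1=[P1,P3] Q2=[]
t=8-11: P4@Q0 runs 3, rem=4, quantum used, demote→Q1. Q0=[P5,P2] Q1=[P1,P3,P4] Q2=[]
t=11-13: P5@Q0 runs 2, rem=3, I/O yield, promote→Q0. Q0=[P2,P5] Q1=[P1,P3,P4] Q2=[]
t=13-15: P2@Q0 runs 2, rem=0, completes. Q0=[P5] Q1=[P1,P3,P4] Q2=[]
t=15-17: P5@Q0 runs 2, rem=1, I/O yield, promote→Q0. Q0=[P5] Q1=[P1,P3,P4] Q2=[]
t=17-18: P5@Q0 runs 1, rem=0, completes. Q0=[] Q1=[P1,P3,P4] Q2=[]
t=18-23: P1@Q1 runs 5, rem=1, quantum used, demote→Q2. Q0=[] Q1=[P3,P4] Q2=[P1]
t=23-24: P3@Q1 runs 1, rem=0, completes. Q0=[] Q1=[P4] Q2=[P1]
t=24-28: P4@Q1 runs 4, rem=0, completes. Q0=[] Q1=[] Q2=[P1]
t=28-29: P1@Q2 runs 1, rem=0, completes. Q0=[] Q1=[] Q2=[]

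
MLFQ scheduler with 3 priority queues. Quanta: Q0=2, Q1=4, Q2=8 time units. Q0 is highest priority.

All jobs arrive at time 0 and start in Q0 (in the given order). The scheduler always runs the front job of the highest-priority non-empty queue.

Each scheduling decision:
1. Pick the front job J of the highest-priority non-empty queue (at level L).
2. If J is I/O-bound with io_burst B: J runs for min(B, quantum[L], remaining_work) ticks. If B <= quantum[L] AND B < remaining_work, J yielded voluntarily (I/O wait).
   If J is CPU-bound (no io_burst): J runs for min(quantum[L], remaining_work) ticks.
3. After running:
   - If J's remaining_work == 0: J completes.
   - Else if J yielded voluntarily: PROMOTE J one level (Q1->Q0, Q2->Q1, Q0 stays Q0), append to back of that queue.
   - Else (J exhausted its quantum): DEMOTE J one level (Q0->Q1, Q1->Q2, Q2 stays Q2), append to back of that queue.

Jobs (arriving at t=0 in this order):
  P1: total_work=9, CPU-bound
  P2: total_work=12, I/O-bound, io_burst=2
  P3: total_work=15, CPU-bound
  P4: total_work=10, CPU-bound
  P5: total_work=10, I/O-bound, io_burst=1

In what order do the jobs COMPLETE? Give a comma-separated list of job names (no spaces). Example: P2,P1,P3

Answer: P2,P5,P1,P4,P3

Derivation:
t=0-2: P1@Q0 runs 2, rem=7, quantum used, demote→Q1. Q0=[P2,P3,P4,P5] Q1=[P1] Q2=[]
t=2-4: P2@Q0 runs 2, rem=10, I/O yield, promote→Q0. Q0=[P3,P4,P5,P2] Q1=[P1] Q2=[]
t=4-6: P3@Q0 runs 2, rem=13, quantum used, demote→Q1. Q0=[P4,P5,P2] Q1=[P1,P3] Q2=[]
t=6-8: P4@Q0 runs 2, rem=8, quantum used, demote→Q1. Q0=[P5,P2] Q1=[P1,P3,P4] Q2=[]
t=8-9: P5@Q0 runs 1, rem=9, I/O yield, promote→Q0. Q0=[P2,P5] Q1=[P1,P3,P4] Q2=[]
t=9-11: P2@Q0 runs 2, rem=8, I/O yield, promote→Q0. Q0=[P5,P2] Q1=[P1,P3,P4] Q2=[]
t=11-12: P5@Q0 runs 1, rem=8, I/O yield, promote→Q0. Q0=[P2,P5] Q1=[P1,P3,P4] Q2=[]
t=12-14: P2@Q0 runs 2, rem=6, I/O yield, promote→Q0. Q0=[P5,P2] Q1=[P1,P3,P4] Q2=[]
t=14-15: P5@Q0 runs 1, rem=7, I/O yield, promote→Q0. Q0=[P2,P5] Q1=[P1,P3,P4] Q2=[]
t=15-17: P2@Q0 runs 2, rem=4, I/O yield, promote→Q0. Q0=[P5,P2] Q1=[P1,P3,P4] Q2=[]
t=17-18: P5@Q0 runs 1, rem=6, I/O yield, promote→Q0. Q0=[P2,P5] Q1=[P1,P3,P4] Q2=[]
t=18-20: P2@Q0 runs 2, rem=2, I/O yield, promote→Q0. Q0=[P5,P2] Q1=[P1,P3,P4] Q2=[]
t=20-21: P5@Q0 runs 1, rem=5, I/O yield, promote→Q0. Q0=[P2,P5] Q1=[P1,P3,P4] Q2=[]
t=21-23: P2@Q0 runs 2, rem=0, completes. Q0=[P5] Q1=[P1,P3,P4] Q2=[]
t=23-24: P5@Q0 runs 1, rem=4, I/O yield, promote→Q0. Q0=[P5] Q1=[P1,P3,P4] Q2=[]
t=24-25: P5@Q0 runs 1, rem=3, I/O yield, promote→Q0. Q0=[P5] Q1=[P1,P3,P4] Q2=[]
t=25-26: P5@Q0 runs 1, rem=2, I/O yield, promote→Q0. Q0=[P5] Q1=[P1,P3,P4] Q2=[]
t=26-27: P5@Q0 runs 1, rem=1, I/O yield, promote→Q0. Q0=[P5] Q1=[P1,P3,P4] Q2=[]
t=27-28: P5@Q0 runs 1, rem=0, completes. Q0=[] Q1=[P1,P3,P4] Q2=[]
t=28-32: P1@Q1 runs 4, rem=3, quantum used, demote→Q2. Q0=[] Q1=[P3,P4] Q2=[P1]
t=32-36: P3@Q1 runs 4, rem=9, quantum used, demote→Q2. Q0=[] Q1=[P4] Q2=[P1,P3]
t=36-40: P4@Q1 runs 4, rem=4, quantum used, demote→Q2. Q0=[] Q1=[] Q2=[P1,P3,P4]
t=40-43: P1@Q2 runs 3, rem=0, completes. Q0=[] Q1=[] Q2=[P3,P4]
t=43-51: P3@Q2 runs 8, rem=1, quantum used, demote→Q2. Q0=[] Q1=[] Q2=[P4,P3]
t=51-55: P4@Q2 runs 4, rem=0, completes. Q0=[] Q1=[] Q2=[P3]
t=55-56: P3@Q2 runs 1, rem=0, completes. Q0=[] Q1=[] Q2=[]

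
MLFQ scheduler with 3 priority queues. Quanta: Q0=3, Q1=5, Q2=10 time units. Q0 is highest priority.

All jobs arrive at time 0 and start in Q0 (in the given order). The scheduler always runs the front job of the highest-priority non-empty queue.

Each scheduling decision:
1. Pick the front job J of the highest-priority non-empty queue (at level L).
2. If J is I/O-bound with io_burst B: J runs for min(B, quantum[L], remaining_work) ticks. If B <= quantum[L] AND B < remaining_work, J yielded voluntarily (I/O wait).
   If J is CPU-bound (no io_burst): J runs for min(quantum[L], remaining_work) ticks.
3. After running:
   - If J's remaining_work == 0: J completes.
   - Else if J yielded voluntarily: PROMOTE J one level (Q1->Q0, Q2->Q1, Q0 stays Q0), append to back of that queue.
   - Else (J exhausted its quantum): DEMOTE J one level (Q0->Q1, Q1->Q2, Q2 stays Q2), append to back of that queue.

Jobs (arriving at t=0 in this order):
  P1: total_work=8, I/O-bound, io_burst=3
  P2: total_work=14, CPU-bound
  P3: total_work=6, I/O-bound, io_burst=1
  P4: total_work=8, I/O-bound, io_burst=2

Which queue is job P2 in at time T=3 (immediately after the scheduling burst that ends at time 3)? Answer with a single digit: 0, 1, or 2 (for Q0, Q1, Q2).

t=0-3: P1@Q0 runs 3, rem=5, I/O yield, promote→Q0. Q0=[P2,P3,P4,P1] Q1=[] Q2=[]
t=3-6: P2@Q0 runs 3, rem=11, quantum used, demote→Q1. Q0=[P3,P4,P1] Q1=[P2] Q2=[]
t=6-7: P3@Q0 runs 1, rem=5, I/O yield, promote→Q0. Q0=[P4,P1,P3] Q1=[P2] Q2=[]
t=7-9: P4@Q0 runs 2, rem=6, I/O yield, promote→Q0. Q0=[P1,P3,P4] Q1=[P2] Q2=[]
t=9-12: P1@Q0 runs 3, rem=2, I/O yield, promote→Q0. Q0=[P3,P4,P1] Q1=[P2] Q2=[]
t=12-13: P3@Q0 runs 1, rem=4, I/O yield, promote→Q0. Q0=[P4,P1,P3] Q1=[P2] Q2=[]
t=13-15: P4@Q0 runs 2, rem=4, I/O yield, promote→Q0. Q0=[P1,P3,P4] Q1=[P2] Q2=[]
t=15-17: P1@Q0 runs 2, rem=0, completes. Q0=[P3,P4] Q1=[P2] Q2=[]
t=17-18: P3@Q0 runs 1, rem=3, I/O yield, promote→Q0. Q0=[P4,P3] Q1=[P2] Q2=[]
t=18-20: P4@Q0 runs 2, rem=2, I/O yield, promote→Q0. Q0=[P3,P4] Q1=[P2] Q2=[]
t=20-21: P3@Q0 runs 1, rem=2, I/O yield, promote→Q0. Q0=[P4,P3] Q1=[P2] Q2=[]
t=21-23: P4@Q0 runs 2, rem=0, completes. Q0=[P3] Q1=[P2] Q2=[]
t=23-24: P3@Q0 runs 1, rem=1, I/O yield, promote→Q0. Q0=[P3] Q1=[P2] Q2=[]
t=24-25: P3@Q0 runs 1, rem=0, completes. Q0=[] Q1=[P2] Q2=[]
t=25-30: P2@Q1 runs 5, rem=6, quantum used, demote→Q2. Q0=[] Q1=[] Q2=[P2]
t=30-36: P2@Q2 runs 6, rem=0, completes. Q0=[] Q1=[] Q2=[]

Answer: 0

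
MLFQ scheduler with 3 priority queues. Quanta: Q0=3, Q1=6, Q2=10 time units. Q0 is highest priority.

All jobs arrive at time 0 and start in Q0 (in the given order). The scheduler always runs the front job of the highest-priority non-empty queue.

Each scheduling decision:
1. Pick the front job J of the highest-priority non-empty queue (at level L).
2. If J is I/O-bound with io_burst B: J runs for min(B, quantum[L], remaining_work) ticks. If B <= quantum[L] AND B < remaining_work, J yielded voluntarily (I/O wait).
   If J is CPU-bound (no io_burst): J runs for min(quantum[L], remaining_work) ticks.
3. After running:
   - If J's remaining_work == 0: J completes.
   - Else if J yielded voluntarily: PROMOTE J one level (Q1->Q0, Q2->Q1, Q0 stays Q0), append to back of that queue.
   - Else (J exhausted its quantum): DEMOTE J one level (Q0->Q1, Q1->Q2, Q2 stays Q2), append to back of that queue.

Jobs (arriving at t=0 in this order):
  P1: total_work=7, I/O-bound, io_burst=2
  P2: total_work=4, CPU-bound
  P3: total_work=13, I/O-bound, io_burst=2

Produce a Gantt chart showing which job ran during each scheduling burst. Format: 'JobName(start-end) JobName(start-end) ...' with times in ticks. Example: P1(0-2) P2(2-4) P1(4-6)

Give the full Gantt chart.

Answer: P1(0-2) P2(2-5) P3(5-7) P1(7-9) P3(9-11) P1(11-13) P3(13-15) P1(15-16) P3(16-18) P3(18-20) P3(20-22) P3(22-23) P2(23-24)

Derivation:
t=0-2: P1@Q0 runs 2, rem=5, I/O yield, promote→Q0. Q0=[P2,P3,P1] Q1=[] Q2=[]
t=2-5: P2@Q0 runs 3, rem=1, quantum used, demote→Q1. Q0=[P3,P1] Q1=[P2] Q2=[]
t=5-7: P3@Q0 runs 2, rem=11, I/O yield, promote→Q0. Q0=[P1,P3] Q1=[P2] Q2=[]
t=7-9: P1@Q0 runs 2, rem=3, I/O yield, promote→Q0. Q0=[P3,P1] Q1=[P2] Q2=[]
t=9-11: P3@Q0 runs 2, rem=9, I/O yield, promote→Q0. Q0=[P1,P3] Q1=[P2] Q2=[]
t=11-13: P1@Q0 runs 2, rem=1, I/O yield, promote→Q0. Q0=[P3,P1] Q1=[P2] Q2=[]
t=13-15: P3@Q0 runs 2, rem=7, I/O yield, promote→Q0. Q0=[P1,P3] Q1=[P2] Q2=[]
t=15-16: P1@Q0 runs 1, rem=0, completes. Q0=[P3] Q1=[P2] Q2=[]
t=16-18: P3@Q0 runs 2, rem=5, I/O yield, promote→Q0. Q0=[P3] Q1=[P2] Q2=[]
t=18-20: P3@Q0 runs 2, rem=3, I/O yield, promote→Q0. Q0=[P3] Q1=[P2] Q2=[]
t=20-22: P3@Q0 runs 2, rem=1, I/O yield, promote→Q0. Q0=[P3] Q1=[P2] Q2=[]
t=22-23: P3@Q0 runs 1, rem=0, completes. Q0=[] Q1=[P2] Q2=[]
t=23-24: P2@Q1 runs 1, rem=0, completes. Q0=[] Q1=[] Q2=[]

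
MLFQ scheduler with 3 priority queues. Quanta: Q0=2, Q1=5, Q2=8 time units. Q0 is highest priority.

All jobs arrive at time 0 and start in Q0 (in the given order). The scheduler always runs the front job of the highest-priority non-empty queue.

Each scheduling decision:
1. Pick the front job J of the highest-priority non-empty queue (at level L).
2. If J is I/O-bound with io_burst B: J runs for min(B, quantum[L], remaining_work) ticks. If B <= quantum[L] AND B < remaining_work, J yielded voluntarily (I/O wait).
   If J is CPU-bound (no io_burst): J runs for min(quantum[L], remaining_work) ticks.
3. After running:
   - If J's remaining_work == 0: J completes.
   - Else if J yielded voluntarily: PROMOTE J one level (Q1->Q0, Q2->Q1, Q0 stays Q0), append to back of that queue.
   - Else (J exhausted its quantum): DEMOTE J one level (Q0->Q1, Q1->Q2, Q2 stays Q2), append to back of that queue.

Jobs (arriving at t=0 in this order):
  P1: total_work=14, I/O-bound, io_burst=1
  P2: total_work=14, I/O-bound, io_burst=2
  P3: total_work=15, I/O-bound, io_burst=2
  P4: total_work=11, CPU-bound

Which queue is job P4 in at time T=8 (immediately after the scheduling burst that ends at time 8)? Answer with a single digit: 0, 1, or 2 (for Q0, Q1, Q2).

t=0-1: P1@Q0 runs 1, rem=13, I/O yield, promote→Q0. Q0=[P2,P3,P4,P1] Q1=[] Q2=[]
t=1-3: P2@Q0 runs 2, rem=12, I/O yield, promote→Q0. Q0=[P3,P4,P1,P2] Q1=[] Q2=[]
t=3-5: P3@Q0 runs 2, rem=13, I/O yield, promote→Q0. Q0=[P4,P1,P2,P3] Q1=[] Q2=[]
t=5-7: P4@Q0 runs 2, rem=9, quantum used, demote→Q1. Q0=[P1,P2,P3] Q1=[P4] Q2=[]
t=7-8: P1@Q0 runs 1, rem=12, I/O yield, promote→Q0. Q0=[P2,P3,P1] Q1=[P4] Q2=[]
t=8-10: P2@Q0 runs 2, rem=10, I/O yield, promote→Q0. Q0=[P3,P1,P2] Q1=[P4] Q2=[]
t=10-12: P3@Q0 runs 2, rem=11, I/O yield, promote→Q0. Q0=[P1,P2,P3] Q1=[P4] Q2=[]
t=12-13: P1@Q0 runs 1, rem=11, I/O yield, promote→Q0. Q0=[P2,P3,P1] Q1=[P4] Q2=[]
t=13-15: P2@Q0 runs 2, rem=8, I/O yield, promote→Q0. Q0=[P3,P1,P2] Q1=[P4] Q2=[]
t=15-17: P3@Q0 runs 2, rem=9, I/O yield, promote→Q0. Q0=[P1,P2,P3] Q1=[P4] Q2=[]
t=17-18: P1@Q0 runs 1, rem=10, I/O yield, promote→Q0. Q0=[P2,P3,P1] Q1=[P4] Q2=[]
t=18-20: P2@Q0 runs 2, rem=6, I/O yield, promote→Q0. Q0=[P3,P1,P2] Q1=[P4] Q2=[]
t=20-22: P3@Q0 runs 2, rem=7, I/O yield, promote→Q0. Q0=[P1,P2,P3] Q1=[P4] Q2=[]
t=22-23: P1@Q0 runs 1, rem=9, I/O yield, promote→Q0. Q0=[P2,P3,P1] Q1=[P4] Q2=[]
t=23-25: P2@Q0 runs 2, rem=4, I/O yield, promote→Q0. Q0=[P3,P1,P2] Q1=[P4] Q2=[]
t=25-27: P3@Q0 runs 2, rem=5, I/O yield, promote→Q0. Q0=[P1,P2,P3] Q1=[P4] Q2=[]
t=27-28: P1@Q0 runs 1, rem=8, I/O yield, promote→Q0. Q0=[P2,P3,P1] Q1=[P4] Q2=[]
t=28-30: P2@Q0 runs 2, rem=2, I/O yield, promote→Q0. Q0=[P3,P1,P2] Q1=[P4] Q2=[]
t=30-32: P3@Q0 runs 2, rem=3, I/O yield, promote→Q0. Q0=[P1,P2,P3] Q1=[P4] Q2=[]
t=32-33: P1@Q0 runs 1, rem=7, I/O yield, promote→Q0. Q0=[P2,P3,P1] Q1=[P4] Q2=[]
t=33-35: P2@Q0 runs 2, rem=0, completes. Q0=[P3,P1] Q1=[P4] Q2=[]
t=35-37: P3@Q0 runs 2, rem=1, I/O yield, promote→Q0. Q0=[P1,P3] Q1=[P4] Q2=[]
t=37-38: P1@Q0 runs 1, rem=6, I/O yield, promote→Q0. Q0=[P3,P1] Q1=[P4] Q2=[]
t=38-39: P3@Q0 runs 1, rem=0, completes. Q0=[P1] Q1=[P4] Q2=[]
t=39-40: P1@Q0 runs 1, rem=5, I/O yield, promote→Q0. Q0=[P1] Q1=[P4] Q2=[]
t=40-41: P1@Q0 runs 1, rem=4, I/O yield, promote→Q0. Q0=[P1] Q1=[P4] Q2=[]
t=41-42: P1@Q0 runs 1, rem=3, I/O yield, promote→Q0. Q0=[P1] Q1=[P4] Q2=[]
t=42-43: P1@Q0 runs 1, rem=2, I/O yield, promote→Q0. Q0=[P1] Q1=[P4] Q2=[]
t=43-44: P1@Q0 runs 1, rem=1, I/O yield, promote→Q0. Q0=[P1] Q1=[P4] Q2=[]
t=44-45: P1@Q0 runs 1, rem=0, completes. Q0=[] Q1=[P4] Q2=[]
t=45-50: P4@Q1 runs 5, rem=4, quantum used, demote→Q2. Q0=[] Q1=[] Q2=[P4]
t=50-54: P4@Q2 runs 4, rem=0, completes. Q0=[] Q1=[] Q2=[]

Answer: 1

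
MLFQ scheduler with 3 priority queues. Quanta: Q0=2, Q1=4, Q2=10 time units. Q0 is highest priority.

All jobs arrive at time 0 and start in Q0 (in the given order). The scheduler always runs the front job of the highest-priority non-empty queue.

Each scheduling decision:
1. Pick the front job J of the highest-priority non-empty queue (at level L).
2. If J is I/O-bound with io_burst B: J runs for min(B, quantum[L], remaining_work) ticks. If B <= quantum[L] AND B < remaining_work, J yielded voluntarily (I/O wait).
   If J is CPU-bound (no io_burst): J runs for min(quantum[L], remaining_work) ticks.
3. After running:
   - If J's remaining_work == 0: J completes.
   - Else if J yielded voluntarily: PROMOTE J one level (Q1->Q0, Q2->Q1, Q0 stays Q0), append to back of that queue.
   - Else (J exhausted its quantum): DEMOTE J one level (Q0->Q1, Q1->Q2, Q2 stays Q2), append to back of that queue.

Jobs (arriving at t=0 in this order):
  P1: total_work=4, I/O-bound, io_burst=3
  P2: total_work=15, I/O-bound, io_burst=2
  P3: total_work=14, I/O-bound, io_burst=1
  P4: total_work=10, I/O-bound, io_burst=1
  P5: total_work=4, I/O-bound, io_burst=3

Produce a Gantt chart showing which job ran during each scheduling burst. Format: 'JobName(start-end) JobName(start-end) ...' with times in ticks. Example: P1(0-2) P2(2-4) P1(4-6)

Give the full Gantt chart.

Answer: P1(0-2) P2(2-4) P3(4-5) P4(5-6) P5(6-8) P2(8-10) P3(10-11) P4(11-12) P2(12-14) P3(14-15) P4(15-16) P2(16-18) P3(18-19) P4(19-20) P2(20-22) P3(22-23) P4(23-24) P2(24-26) P3(26-27) P4(27-28) P2(28-30) P3(30-31) P4(31-32) P2(32-33) P3(33-34) P4(34-35) P3(35-36) P4(36-37) P3(37-38) P4(38-39) P3(39-40) P3(40-41) P3(41-42) P3(42-43) P1(43-45) P5(45-47)

Derivation:
t=0-2: P1@Q0 runs 2, rem=2, quantum used, demote→Q1. Q0=[P2,P3,P4,P5] Q1=[P1] Q2=[]
t=2-4: P2@Q0 runs 2, rem=13, I/O yield, promote→Q0. Q0=[P3,P4,P5,P2] Q1=[P1] Q2=[]
t=4-5: P3@Q0 runs 1, rem=13, I/O yield, promote→Q0. Q0=[P4,P5,P2,P3] Q1=[P1] Q2=[]
t=5-6: P4@Q0 runs 1, rem=9, I/O yield, promote→Q0. Q0=[P5,P2,P3,P4] Q1=[P1] Q2=[]
t=6-8: P5@Q0 runs 2, rem=2, quantum used, demote→Q1. Q0=[P2,P3,P4] Q1=[P1,P5] Q2=[]
t=8-10: P2@Q0 runs 2, rem=11, I/O yield, promote→Q0. Q0=[P3,P4,P2] Q1=[P1,P5] Q2=[]
t=10-11: P3@Q0 runs 1, rem=12, I/O yield, promote→Q0. Q0=[P4,P2,P3] Q1=[P1,P5] Q2=[]
t=11-12: P4@Q0 runs 1, rem=8, I/O yield, promote→Q0. Q0=[P2,P3,P4] Q1=[P1,P5] Q2=[]
t=12-14: P2@Q0 runs 2, rem=9, I/O yield, promote→Q0. Q0=[P3,P4,P2] Q1=[P1,P5] Q2=[]
t=14-15: P3@Q0 runs 1, rem=11, I/O yield, promote→Q0. Q0=[P4,P2,P3] Q1=[P1,P5] Q2=[]
t=15-16: P4@Q0 runs 1, rem=7, I/O yield, promote→Q0. Q0=[P2,P3,P4] Q1=[P1,P5] Q2=[]
t=16-18: P2@Q0 runs 2, rem=7, I/O yield, promote→Q0. Q0=[P3,P4,P2] Q1=[P1,P5] Q2=[]
t=18-19: P3@Q0 runs 1, rem=10, I/O yield, promote→Q0. Q0=[P4,P2,P3] Q1=[P1,P5] Q2=[]
t=19-20: P4@Q0 runs 1, rem=6, I/O yield, promote→Q0. Q0=[P2,P3,P4] Q1=[P1,P5] Q2=[]
t=20-22: P2@Q0 runs 2, rem=5, I/O yield, promote→Q0. Q0=[P3,P4,P2] Q1=[P1,P5] Q2=[]
t=22-23: P3@Q0 runs 1, rem=9, I/O yield, promote→Q0. Q0=[P4,P2,P3] Q1=[P1,P5] Q2=[]
t=23-24: P4@Q0 runs 1, rem=5, I/O yield, promote→Q0. Q0=[P2,P3,P4] Q1=[P1,P5] Q2=[]
t=24-26: P2@Q0 runs 2, rem=3, I/O yield, promote→Q0. Q0=[P3,P4,P2] Q1=[P1,P5] Q2=[]
t=26-27: P3@Q0 runs 1, rem=8, I/O yield, promote→Q0. Q0=[P4,P2,P3] Q1=[P1,P5] Q2=[]
t=27-28: P4@Q0 runs 1, rem=4, I/O yield, promote→Q0. Q0=[P2,P3,P4] Q1=[P1,P5] Q2=[]
t=28-30: P2@Q0 runs 2, rem=1, I/O yield, promote→Q0. Q0=[P3,P4,P2] Q1=[P1,P5] Q2=[]
t=30-31: P3@Q0 runs 1, rem=7, I/O yield, promote→Q0. Q0=[P4,P2,P3] Q1=[P1,P5] Q2=[]
t=31-32: P4@Q0 runs 1, rem=3, I/O yield, promote→Q0. Q0=[P2,P3,P4] Q1=[P1,P5] Q2=[]
t=32-33: P2@Q0 runs 1, rem=0, completes. Q0=[P3,P4] Q1=[P1,P5] Q2=[]
t=33-34: P3@Q0 runs 1, rem=6, I/O yield, promote→Q0. Q0=[P4,P3] Q1=[P1,P5] Q2=[]
t=34-35: P4@Q0 runs 1, rem=2, I/O yield, promote→Q0. Q0=[P3,P4] Q1=[P1,P5] Q2=[]
t=35-36: P3@Q0 runs 1, rem=5, I/O yield, promote→Q0. Q0=[P4,P3] Q1=[P1,P5] Q2=[]
t=36-37: P4@Q0 runs 1, rem=1, I/O yield, promote→Q0. Q0=[P3,P4] Q1=[P1,P5] Q2=[]
t=37-38: P3@Q0 runs 1, rem=4, I/O yield, promote→Q0. Q0=[P4,P3] Q1=[P1,P5] Q2=[]
t=38-39: P4@Q0 runs 1, rem=0, completes. Q0=[P3] Q1=[P1,P5] Q2=[]
t=39-40: P3@Q0 runs 1, rem=3, I/O yield, promote→Q0. Q0=[P3] Q1=[P1,P5] Q2=[]
t=40-41: P3@Q0 runs 1, rem=2, I/O yield, promote→Q0. Q0=[P3] Q1=[P1,P5] Q2=[]
t=41-42: P3@Q0 runs 1, rem=1, I/O yield, promote→Q0. Q0=[P3] Q1=[P1,P5] Q2=[]
t=42-43: P3@Q0 runs 1, rem=0, completes. Q0=[] Q1=[P1,P5] Q2=[]
t=43-45: P1@Q1 runs 2, rem=0, completes. Q0=[] Q1=[P5] Q2=[]
t=45-47: P5@Q1 runs 2, rem=0, completes. Q0=[] Q1=[] Q2=[]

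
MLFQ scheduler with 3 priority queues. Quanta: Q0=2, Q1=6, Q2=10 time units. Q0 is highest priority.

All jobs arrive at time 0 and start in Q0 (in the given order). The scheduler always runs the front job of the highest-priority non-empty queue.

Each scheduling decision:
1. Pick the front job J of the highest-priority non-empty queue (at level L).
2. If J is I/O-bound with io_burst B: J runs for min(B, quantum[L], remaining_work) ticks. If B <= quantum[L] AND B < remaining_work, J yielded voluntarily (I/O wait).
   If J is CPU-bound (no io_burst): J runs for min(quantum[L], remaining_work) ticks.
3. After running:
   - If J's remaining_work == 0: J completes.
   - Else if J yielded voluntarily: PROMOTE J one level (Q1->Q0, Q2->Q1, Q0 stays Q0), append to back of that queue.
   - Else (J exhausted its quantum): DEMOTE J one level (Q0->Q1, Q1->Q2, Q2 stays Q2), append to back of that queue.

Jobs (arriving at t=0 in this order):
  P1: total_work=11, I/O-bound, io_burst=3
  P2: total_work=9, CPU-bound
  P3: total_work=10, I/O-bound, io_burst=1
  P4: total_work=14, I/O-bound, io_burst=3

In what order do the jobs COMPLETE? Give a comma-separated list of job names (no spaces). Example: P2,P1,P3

Answer: P3,P1,P4,P2

Derivation:
t=0-2: P1@Q0 runs 2, rem=9, quantum used, demote→Q1. Q0=[P2,P3,P4] Q1=[P1] Q2=[]
t=2-4: P2@Q0 runs 2, rem=7, quantum used, demote→Q1. Q0=[P3,P4] Q1=[P1,P2] Q2=[]
t=4-5: P3@Q0 runs 1, rem=9, I/O yield, promote→Q0. Q0=[P4,P3] Q1=[P1,P2] Q2=[]
t=5-7: P4@Q0 runs 2, rem=12, quantum used, demote→Q1. Q0=[P3] Q1=[P1,P2,P4] Q2=[]
t=7-8: P3@Q0 runs 1, rem=8, I/O yield, promote→Q0. Q0=[P3] Q1=[P1,P2,P4] Q2=[]
t=8-9: P3@Q0 runs 1, rem=7, I/O yield, promote→Q0. Q0=[P3] Q1=[P1,P2,P4] Q2=[]
t=9-10: P3@Q0 runs 1, rem=6, I/O yield, promote→Q0. Q0=[P3] Q1=[P1,P2,P4] Q2=[]
t=10-11: P3@Q0 runs 1, rem=5, I/O yield, promote→Q0. Q0=[P3] Q1=[P1,P2,P4] Q2=[]
t=11-12: P3@Q0 runs 1, rem=4, I/O yield, promote→Q0. Q0=[P3] Q1=[P1,P2,P4] Q2=[]
t=12-13: P3@Q0 runs 1, rem=3, I/O yield, promote→Q0. Q0=[P3] Q1=[P1,P2,P4] Q2=[]
t=13-14: P3@Q0 runs 1, rem=2, I/O yield, promote→Q0. Q0=[P3] Q1=[P1,P2,P4] Q2=[]
t=14-15: P3@Q0 runs 1, rem=1, I/O yield, promote→Q0. Q0=[P3] Q1=[P1,P2,P4] Q2=[]
t=15-16: P3@Q0 runs 1, rem=0, completes. Q0=[] Q1=[P1,P2,P4] Q2=[]
t=16-19: P1@Q1 runs 3, rem=6, I/O yield, promote→Q0. Q0=[P1] Q1=[P2,P4] Q2=[]
t=19-21: P1@Q0 runs 2, rem=4, quantum used, demote→Q1. Q0=[] Q1=[P2,P4,P1] Q2=[]
t=21-27: P2@Q1 runs 6, rem=1, quantum used, demote→Q2. Q0=[] Q1=[P4,P1] Q2=[P2]
t=27-30: P4@Q1 runs 3, rem=9, I/O yield, promote→Q0. Q0=[P4] Q1=[P1] Q2=[P2]
t=30-32: P4@Q0 runs 2, rem=7, quantum used, demote→Q1. Q0=[] Q1=[P1,P4] Q2=[P2]
t=32-35: P1@Q1 runs 3, rem=1, I/O yield, promote→Q0. Q0=[P1] Q1=[P4] Q2=[P2]
t=35-36: P1@Q0 runs 1, rem=0, completes. Q0=[] Q1=[P4] Q2=[P2]
t=36-39: P4@Q1 runs 3, rem=4, I/O yield, promote→Q0. Q0=[P4] Q1=[] Q2=[P2]
t=39-41: P4@Q0 runs 2, rem=2, quantum used, demote→Q1. Q0=[] Q1=[P4] Q2=[P2]
t=41-43: P4@Q1 runs 2, rem=0, completes. Q0=[] Q1=[] Q2=[P2]
t=43-44: P2@Q2 runs 1, rem=0, completes. Q0=[] Q1=[] Q2=[]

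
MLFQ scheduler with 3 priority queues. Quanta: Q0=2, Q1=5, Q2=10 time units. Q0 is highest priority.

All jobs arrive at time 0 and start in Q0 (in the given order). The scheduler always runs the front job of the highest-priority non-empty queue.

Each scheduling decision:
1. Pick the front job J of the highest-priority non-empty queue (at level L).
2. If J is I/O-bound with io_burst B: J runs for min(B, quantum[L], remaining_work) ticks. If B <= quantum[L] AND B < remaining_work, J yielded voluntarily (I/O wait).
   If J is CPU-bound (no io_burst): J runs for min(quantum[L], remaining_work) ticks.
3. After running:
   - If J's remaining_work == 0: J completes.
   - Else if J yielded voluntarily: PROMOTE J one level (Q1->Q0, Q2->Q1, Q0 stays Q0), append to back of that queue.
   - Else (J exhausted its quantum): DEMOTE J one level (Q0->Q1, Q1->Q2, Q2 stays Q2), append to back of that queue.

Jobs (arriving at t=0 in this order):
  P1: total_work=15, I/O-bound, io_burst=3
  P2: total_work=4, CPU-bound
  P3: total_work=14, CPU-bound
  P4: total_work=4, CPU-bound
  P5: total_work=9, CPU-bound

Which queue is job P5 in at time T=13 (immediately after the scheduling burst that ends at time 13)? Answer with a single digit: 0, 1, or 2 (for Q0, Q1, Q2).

Answer: 1

Derivation:
t=0-2: P1@Q0 runs 2, rem=13, quantum used, demote→Q1. Q0=[P2,P3,P4,P5] Q1=[P1] Q2=[]
t=2-4: P2@Q0 runs 2, rem=2, quantum used, demote→Q1. Q0=[P3,P4,P5] Q1=[P1,P2] Q2=[]
t=4-6: P3@Q0 runs 2, rem=12, quantum used, demote→Q1. Q0=[P4,P5] Q1=[P1,P2,P3] Q2=[]
t=6-8: P4@Q0 runs 2, rem=2, quantum used, demote→Q1. Q0=[P5] Q1=[P1,P2,P3,P4] Q2=[]
t=8-10: P5@Q0 runs 2, rem=7, quantum used, demote→Q1. Q0=[] Q1=[P1,P2,P3,P4,P5] Q2=[]
t=10-13: P1@Q1 runs 3, rem=10, I/O yield, promote→Q0. Q0=[P1] Q1=[P2,P3,P4,P5] Q2=[]
t=13-15: P1@Q0 runs 2, rem=8, quantum used, demote→Q1. Q0=[] Q1=[P2,P3,P4,P5,P1] Q2=[]
t=15-17: P2@Q1 runs 2, rem=0, completes. Q0=[] Q1=[P3,P4,P5,P1] Q2=[]
t=17-22: P3@Q1 runs 5, rem=7, quantum used, demote→Q2. Q0=[] Q1=[P4,P5,P1] Q2=[P3]
t=22-24: P4@Q1 runs 2, rem=0, completes. Q0=[] Q1=[P5,P1] Q2=[P3]
t=24-29: P5@Q1 runs 5, rem=2, quantum used, demote→Q2. Q0=[] Q1=[P1] Q2=[P3,P5]
t=29-32: P1@Q1 runs 3, rem=5, I/O yield, promote→Q0. Q0=[P1] Q1=[] Q2=[P3,P5]
t=32-34: P1@Q0 runs 2, rem=3, quantum used, demote→Q1. Q0=[] Q1=[P1] Q2=[P3,P5]
t=34-37: P1@Q1 runs 3, rem=0, completes. Q0=[] Q1=[] Q2=[P3,P5]
t=37-44: P3@Q2 runs 7, rem=0, completes. Q0=[] Q1=[] Q2=[P5]
t=44-46: P5@Q2 runs 2, rem=0, completes. Q0=[] Q1=[] Q2=[]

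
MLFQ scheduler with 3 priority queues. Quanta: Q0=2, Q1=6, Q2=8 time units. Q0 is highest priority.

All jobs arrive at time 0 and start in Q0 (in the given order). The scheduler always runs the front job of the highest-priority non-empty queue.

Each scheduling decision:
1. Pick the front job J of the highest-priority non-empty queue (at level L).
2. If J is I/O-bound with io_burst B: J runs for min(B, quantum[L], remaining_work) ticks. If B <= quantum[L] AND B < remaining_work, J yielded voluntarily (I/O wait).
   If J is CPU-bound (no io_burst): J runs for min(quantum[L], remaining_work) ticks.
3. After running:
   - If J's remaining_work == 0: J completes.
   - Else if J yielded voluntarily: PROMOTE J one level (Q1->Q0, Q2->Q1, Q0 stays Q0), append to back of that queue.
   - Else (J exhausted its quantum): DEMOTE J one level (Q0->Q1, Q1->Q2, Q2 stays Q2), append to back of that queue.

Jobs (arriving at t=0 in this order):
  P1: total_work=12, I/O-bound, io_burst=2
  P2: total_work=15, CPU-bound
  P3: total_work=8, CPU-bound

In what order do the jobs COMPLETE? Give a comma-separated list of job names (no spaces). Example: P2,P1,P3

t=0-2: P1@Q0 runs 2, rem=10, I/O yield, promote→Q0. Q0=[P2,P3,P1] Q1=[] Q2=[]
t=2-4: P2@Q0 runs 2, rem=13, quantum used, demote→Q1. Q0=[P3,P1] Q1=[P2] Q2=[]
t=4-6: P3@Q0 runs 2, rem=6, quantum used, demote→Q1. Q0=[P1] Q1=[P2,P3] Q2=[]
t=6-8: P1@Q0 runs 2, rem=8, I/O yield, promote→Q0. Q0=[P1] Q1=[P2,P3] Q2=[]
t=8-10: P1@Q0 runs 2, rem=6, I/O yield, promote→Q0. Q0=[P1] Q1=[P2,P3] Q2=[]
t=10-12: P1@Q0 runs 2, rem=4, I/O yield, promote→Q0. Q0=[P1] Q1=[P2,P3] Q2=[]
t=12-14: P1@Q0 runs 2, rem=2, I/O yield, promote→Q0. Q0=[P1] Q1=[P2,P3] Q2=[]
t=14-16: P1@Q0 runs 2, rem=0, completes. Q0=[] Q1=[P2,P3] Q2=[]
t=16-22: P2@Q1 runs 6, rem=7, quantum used, demote→Q2. Q0=[] Q1=[P3] Q2=[P2]
t=22-28: P3@Q1 runs 6, rem=0, completes. Q0=[] Q1=[] Q2=[P2]
t=28-35: P2@Q2 runs 7, rem=0, completes. Q0=[] Q1=[] Q2=[]

Answer: P1,P3,P2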